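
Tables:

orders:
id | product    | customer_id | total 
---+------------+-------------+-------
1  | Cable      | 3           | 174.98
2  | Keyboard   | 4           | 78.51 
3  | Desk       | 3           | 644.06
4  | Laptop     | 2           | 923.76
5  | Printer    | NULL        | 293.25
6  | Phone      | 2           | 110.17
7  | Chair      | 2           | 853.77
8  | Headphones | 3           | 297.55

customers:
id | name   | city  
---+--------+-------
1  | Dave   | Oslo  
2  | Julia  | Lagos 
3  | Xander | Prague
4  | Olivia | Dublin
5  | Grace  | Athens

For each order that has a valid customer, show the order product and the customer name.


INNER JOIN keeps only orders rows whose customer_id matches an id in customers. Walk through each order:
  - order 1 (Cable): customer_id=3 -> matches Xander
  - order 2 (Keyboard): customer_id=4 -> matches Olivia
  - order 3 (Desk): customer_id=3 -> matches Xander
  - order 4 (Laptop): customer_id=2 -> matches Julia
  - order 5 (Printer): customer_id=NULL, no match -> dropped
  - order 6 (Phone): customer_id=2 -> matches Julia
  - order 7 (Chair): customer_id=2 -> matches Julia
  - order 8 (Headphones): customer_id=3 -> matches Xander
So 1 of 8 rows is dropped.

SQL:
SELECT a.product, b.name AS customer
FROM orders a
INNER JOIN customers b ON a.customer_id = b.id

Result:
product    | customer
-----------+---------
Cable      | Xander  
Keyboard   | Olivia  
Desk       | Xander  
Laptop     | Julia   
Phone      | Julia   
Chair      | Julia   
Headphones | Xander  


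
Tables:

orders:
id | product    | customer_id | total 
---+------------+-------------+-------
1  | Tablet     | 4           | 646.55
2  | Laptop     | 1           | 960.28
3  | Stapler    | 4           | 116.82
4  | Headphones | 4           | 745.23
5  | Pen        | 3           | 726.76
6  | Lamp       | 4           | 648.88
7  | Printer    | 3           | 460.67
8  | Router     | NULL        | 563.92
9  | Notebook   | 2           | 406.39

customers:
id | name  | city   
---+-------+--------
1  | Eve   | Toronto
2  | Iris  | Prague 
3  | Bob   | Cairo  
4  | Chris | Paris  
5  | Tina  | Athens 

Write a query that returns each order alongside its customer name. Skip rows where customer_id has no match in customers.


INNER JOIN keeps only orders rows whose customer_id matches an id in customers. Walk through each order:
  - order 1 (Tablet): customer_id=4 -> matches Chris
  - order 2 (Laptop): customer_id=1 -> matches Eve
  - order 3 (Stapler): customer_id=4 -> matches Chris
  - order 4 (Headphones): customer_id=4 -> matches Chris
  - order 5 (Pen): customer_id=3 -> matches Bob
  - order 6 (Lamp): customer_id=4 -> matches Chris
  - order 7 (Printer): customer_id=3 -> matches Bob
  - order 8 (Router): customer_id=NULL, no match -> dropped
  - order 9 (Notebook): customer_id=2 -> matches Iris
So 1 of 9 rows is dropped.

SQL:
SELECT a.product, b.name AS customer
FROM orders a
INNER JOIN customers b ON a.customer_id = b.id

Result:
product    | customer
-----------+---------
Tablet     | Chris   
Laptop     | Eve     
Stapler    | Chris   
Headphones | Chris   
Pen        | Bob     
Lamp       | Chris   
Printer    | Bob     
Notebook   | Iris    


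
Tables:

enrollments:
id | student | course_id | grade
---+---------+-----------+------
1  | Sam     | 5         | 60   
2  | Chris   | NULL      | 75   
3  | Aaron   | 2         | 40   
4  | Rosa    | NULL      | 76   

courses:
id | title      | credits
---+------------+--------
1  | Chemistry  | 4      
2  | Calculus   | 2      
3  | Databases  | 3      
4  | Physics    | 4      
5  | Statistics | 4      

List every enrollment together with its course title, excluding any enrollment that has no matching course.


INNER JOIN keeps only enrollments rows whose course_id matches an id in courses. Walk through each enrollment:
  - enrollment 1 (Sam): course_id=5 -> matches Statistics
  - enrollment 2 (Chris): course_id=NULL, no match -> dropped
  - enrollment 3 (Aaron): course_id=2 -> matches Calculus
  - enrollment 4 (Rosa): course_id=NULL, no match -> dropped
So 2 of 4 rows are dropped.

SQL:
SELECT a.student, b.title AS course
FROM enrollments a
INNER JOIN courses b ON a.course_id = b.id

Result:
student | course    
--------+-----------
Sam     | Statistics
Aaron   | Calculus  


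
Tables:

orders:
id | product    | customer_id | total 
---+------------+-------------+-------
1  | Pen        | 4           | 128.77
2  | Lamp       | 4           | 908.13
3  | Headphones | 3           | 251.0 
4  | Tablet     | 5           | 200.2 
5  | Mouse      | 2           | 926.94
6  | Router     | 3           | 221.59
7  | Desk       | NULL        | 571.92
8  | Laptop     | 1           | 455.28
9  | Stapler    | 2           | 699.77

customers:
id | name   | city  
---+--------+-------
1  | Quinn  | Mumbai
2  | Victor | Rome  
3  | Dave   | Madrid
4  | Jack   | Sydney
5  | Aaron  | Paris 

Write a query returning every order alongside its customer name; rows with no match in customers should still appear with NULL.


LEFT JOIN keeps every row from orders (the left table); where customer_id has no match in customers, the customer columns become NULL. Walk through each order:
  - order 1 (Pen): customer_id=4 -> matches Jack
  - order 2 (Lamp): customer_id=4 -> matches Jack
  - order 3 (Headphones): customer_id=3 -> matches Dave
  - order 4 (Tablet): customer_id=5 -> matches Aaron
  - order 5 (Mouse): customer_id=2 -> matches Victor
  - order 6 (Router): customer_id=3 -> matches Dave
  - order 7 (Desk): customer_id=NULL, no match -> kept with NULL
  - order 8 (Laptop): customer_id=1 -> matches Quinn
  - order 9 (Stapler): customer_id=2 -> matches Victor
All 9 rows appear; 1 has NULL customer.

SQL:
SELECT a.product, b.name AS customer
FROM orders a
LEFT JOIN customers b ON a.customer_id = b.id

Result:
product    | customer
-----------+---------
Pen        | Jack    
Lamp       | Jack    
Headphones | Dave    
Tablet     | Aaron   
Mouse      | Victor  
Router     | Dave    
Desk       | NULL    
Laptop     | Quinn   
Stapler    | Victor  


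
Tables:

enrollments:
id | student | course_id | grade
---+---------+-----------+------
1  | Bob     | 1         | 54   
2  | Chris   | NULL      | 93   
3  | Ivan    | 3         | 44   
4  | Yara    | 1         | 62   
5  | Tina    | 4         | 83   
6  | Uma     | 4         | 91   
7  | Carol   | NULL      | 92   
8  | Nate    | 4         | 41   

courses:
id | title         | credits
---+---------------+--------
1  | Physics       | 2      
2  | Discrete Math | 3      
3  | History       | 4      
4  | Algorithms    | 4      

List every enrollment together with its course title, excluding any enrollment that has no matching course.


INNER JOIN keeps only enrollments rows whose course_id matches an id in courses. Walk through each enrollment:
  - enrollment 1 (Bob): course_id=1 -> matches Physics
  - enrollment 2 (Chris): course_id=NULL, no match -> dropped
  - enrollment 3 (Ivan): course_id=3 -> matches History
  - enrollment 4 (Yara): course_id=1 -> matches Physics
  - enrollment 5 (Tina): course_id=4 -> matches Algorithms
  - enrollment 6 (Uma): course_id=4 -> matches Algorithms
  - enrollment 7 (Carol): course_id=NULL, no match -> dropped
  - enrollment 8 (Nate): course_id=4 -> matches Algorithms
So 2 of 8 rows are dropped.

SQL:
SELECT a.student, b.title AS course
FROM enrollments a
INNER JOIN courses b ON a.course_id = b.id

Result:
student | course    
--------+-----------
Bob     | Physics   
Ivan    | History   
Yara    | Physics   
Tina    | Algorithms
Uma     | Algorithms
Nate    | Algorithms


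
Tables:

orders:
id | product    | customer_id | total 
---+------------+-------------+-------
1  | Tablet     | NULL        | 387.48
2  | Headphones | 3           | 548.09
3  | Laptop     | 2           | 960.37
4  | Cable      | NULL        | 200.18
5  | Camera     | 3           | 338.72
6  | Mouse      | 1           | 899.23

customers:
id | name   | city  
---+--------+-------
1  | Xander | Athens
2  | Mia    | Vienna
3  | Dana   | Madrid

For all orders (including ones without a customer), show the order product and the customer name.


LEFT JOIN keeps every row from orders (the left table); where customer_id has no match in customers, the customer columns become NULL. Walk through each order:
  - order 1 (Tablet): customer_id=NULL, no match -> kept with NULL
  - order 2 (Headphones): customer_id=3 -> matches Dana
  - order 3 (Laptop): customer_id=2 -> matches Mia
  - order 4 (Cable): customer_id=NULL, no match -> kept with NULL
  - order 5 (Camera): customer_id=3 -> matches Dana
  - order 6 (Mouse): customer_id=1 -> matches Xander
All 6 rows appear; 2 have NULL customer.

SQL:
SELECT a.product, b.name AS customer
FROM orders a
LEFT JOIN customers b ON a.customer_id = b.id

Result:
product    | customer
-----------+---------
Tablet     | NULL    
Headphones | Dana    
Laptop     | Mia     
Cable      | NULL    
Camera     | Dana    
Mouse      | Xander  


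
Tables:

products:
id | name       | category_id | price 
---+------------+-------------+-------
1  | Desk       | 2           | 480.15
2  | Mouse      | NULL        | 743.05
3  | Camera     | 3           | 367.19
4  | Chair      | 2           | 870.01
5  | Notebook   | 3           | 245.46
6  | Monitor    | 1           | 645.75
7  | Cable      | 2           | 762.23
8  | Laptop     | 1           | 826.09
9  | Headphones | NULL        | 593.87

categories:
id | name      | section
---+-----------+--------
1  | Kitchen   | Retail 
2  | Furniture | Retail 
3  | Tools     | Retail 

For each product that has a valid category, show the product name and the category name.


INNER JOIN keeps only products rows whose category_id matches an id in categories. Walk through each product:
  - product 1 (Desk): category_id=2 -> matches Furniture
  - product 2 (Mouse): category_id=NULL, no match -> dropped
  - product 3 (Camera): category_id=3 -> matches Tools
  - product 4 (Chair): category_id=2 -> matches Furniture
  - product 5 (Notebook): category_id=3 -> matches Tools
  - product 6 (Monitor): category_id=1 -> matches Kitchen
  - product 7 (Cable): category_id=2 -> matches Furniture
  - product 8 (Laptop): category_id=1 -> matches Kitchen
  - product 9 (Headphones): category_id=NULL, no match -> dropped
So 2 of 9 rows are dropped.

SQL:
SELECT a.name, b.name AS category
FROM products a
INNER JOIN categories b ON a.category_id = b.id

Result:
name     | category 
---------+----------
Desk     | Furniture
Camera   | Tools    
Chair    | Furniture
Notebook | Tools    
Monitor  | Kitchen  
Cable    | Furniture
Laptop   | Kitchen  


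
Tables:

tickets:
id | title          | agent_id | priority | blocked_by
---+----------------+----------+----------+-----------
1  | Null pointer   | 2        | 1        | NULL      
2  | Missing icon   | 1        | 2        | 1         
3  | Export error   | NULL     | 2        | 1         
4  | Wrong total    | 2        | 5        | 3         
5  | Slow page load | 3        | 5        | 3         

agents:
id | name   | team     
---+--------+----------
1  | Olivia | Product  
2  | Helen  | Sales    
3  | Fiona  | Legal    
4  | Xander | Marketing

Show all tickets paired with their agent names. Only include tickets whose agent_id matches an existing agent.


INNER JOIN keeps only tickets rows whose agent_id matches an id in agents. Walk through each ticket:
  - ticket 1 (Null pointer): agent_id=2 -> matches Helen
  - ticket 2 (Missing icon): agent_id=1 -> matches Olivia
  - ticket 3 (Export error): agent_id=NULL, no match -> dropped
  - ticket 4 (Wrong total): agent_id=2 -> matches Helen
  - ticket 5 (Slow page load): agent_id=3 -> matches Fiona
So 1 of 5 rows is dropped.

SQL:
SELECT a.title, b.name AS agent
FROM tickets a
INNER JOIN agents b ON a.agent_id = b.id

Result:
title          | agent 
---------------+-------
Null pointer   | Helen 
Missing icon   | Olivia
Wrong total    | Helen 
Slow page load | Fiona 


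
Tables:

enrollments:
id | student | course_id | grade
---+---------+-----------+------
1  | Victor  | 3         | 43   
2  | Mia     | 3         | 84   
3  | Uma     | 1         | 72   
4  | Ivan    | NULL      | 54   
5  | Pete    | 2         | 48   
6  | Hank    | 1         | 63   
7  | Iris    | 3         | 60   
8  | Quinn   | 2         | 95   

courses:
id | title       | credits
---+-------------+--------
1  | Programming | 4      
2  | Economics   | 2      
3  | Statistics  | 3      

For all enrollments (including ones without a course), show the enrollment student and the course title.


LEFT JOIN keeps every row from enrollments (the left table); where course_id has no match in courses, the course columns become NULL. Walk through each enrollment:
  - enrollment 1 (Victor): course_id=3 -> matches Statistics
  - enrollment 2 (Mia): course_id=3 -> matches Statistics
  - enrollment 3 (Uma): course_id=1 -> matches Programming
  - enrollment 4 (Ivan): course_id=NULL, no match -> kept with NULL
  - enrollment 5 (Pete): course_id=2 -> matches Economics
  - enrollment 6 (Hank): course_id=1 -> matches Programming
  - enrollment 7 (Iris): course_id=3 -> matches Statistics
  - enrollment 8 (Quinn): course_id=2 -> matches Economics
All 8 rows appear; 1 has NULL course.

SQL:
SELECT a.student, b.title AS course
FROM enrollments a
LEFT JOIN courses b ON a.course_id = b.id

Result:
student | course     
--------+------------
Victor  | Statistics 
Mia     | Statistics 
Uma     | Programming
Ivan    | NULL       
Pete    | Economics  
Hank    | Programming
Iris    | Statistics 
Quinn   | Economics  


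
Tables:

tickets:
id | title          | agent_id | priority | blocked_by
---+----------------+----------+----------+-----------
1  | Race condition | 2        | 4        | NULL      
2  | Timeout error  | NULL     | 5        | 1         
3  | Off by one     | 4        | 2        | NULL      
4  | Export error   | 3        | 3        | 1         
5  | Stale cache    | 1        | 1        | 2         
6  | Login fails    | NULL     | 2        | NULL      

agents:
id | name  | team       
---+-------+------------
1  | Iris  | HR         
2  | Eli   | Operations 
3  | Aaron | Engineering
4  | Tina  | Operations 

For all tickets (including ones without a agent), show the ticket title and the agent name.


LEFT JOIN keeps every row from tickets (the left table); where agent_id has no match in agents, the agent columns become NULL. Walk through each ticket:
  - ticket 1 (Race condition): agent_id=2 -> matches Eli
  - ticket 2 (Timeout error): agent_id=NULL, no match -> kept with NULL
  - ticket 3 (Off by one): agent_id=4 -> matches Tina
  - ticket 4 (Export error): agent_id=3 -> matches Aaron
  - ticket 5 (Stale cache): agent_id=1 -> matches Iris
  - ticket 6 (Login fails): agent_id=NULL, no match -> kept with NULL
All 6 rows appear; 2 have NULL agent.

SQL:
SELECT a.title, b.name AS agent
FROM tickets a
LEFT JOIN agents b ON a.agent_id = b.id

Result:
title          | agent
---------------+------
Race condition | Eli  
Timeout error  | NULL 
Off by one     | Tina 
Export error   | Aaron
Stale cache    | Iris 
Login fails    | NULL 


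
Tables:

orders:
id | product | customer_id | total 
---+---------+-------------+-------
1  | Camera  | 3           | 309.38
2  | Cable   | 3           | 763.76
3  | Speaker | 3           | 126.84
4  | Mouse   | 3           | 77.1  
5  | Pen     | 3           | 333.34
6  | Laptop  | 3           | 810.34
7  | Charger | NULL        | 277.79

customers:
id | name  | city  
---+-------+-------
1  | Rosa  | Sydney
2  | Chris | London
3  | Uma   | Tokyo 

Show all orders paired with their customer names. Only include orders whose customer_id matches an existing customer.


INNER JOIN keeps only orders rows whose customer_id matches an id in customers. Walk through each order:
  - order 1 (Camera): customer_id=3 -> matches Uma
  - order 2 (Cable): customer_id=3 -> matches Uma
  - order 3 (Speaker): customer_id=3 -> matches Uma
  - order 4 (Mouse): customer_id=3 -> matches Uma
  - order 5 (Pen): customer_id=3 -> matches Uma
  - order 6 (Laptop): customer_id=3 -> matches Uma
  - order 7 (Charger): customer_id=NULL, no match -> dropped
So 1 of 7 rows is dropped.

SQL:
SELECT a.product, b.name AS customer
FROM orders a
INNER JOIN customers b ON a.customer_id = b.id

Result:
product | customer
--------+---------
Camera  | Uma     
Cable   | Uma     
Speaker | Uma     
Mouse   | Uma     
Pen     | Uma     
Laptop  | Uma     


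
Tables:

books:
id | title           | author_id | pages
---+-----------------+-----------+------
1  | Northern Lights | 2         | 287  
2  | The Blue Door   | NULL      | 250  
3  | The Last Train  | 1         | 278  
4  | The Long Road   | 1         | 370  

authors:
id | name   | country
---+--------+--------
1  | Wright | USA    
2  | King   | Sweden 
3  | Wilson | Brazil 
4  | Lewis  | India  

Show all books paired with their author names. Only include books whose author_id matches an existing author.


INNER JOIN keeps only books rows whose author_id matches an id in authors. Walk through each book:
  - book 1 (Northern Lights): author_id=2 -> matches King
  - book 2 (The Blue Door): author_id=NULL, no match -> dropped
  - book 3 (The Last Train): author_id=1 -> matches Wright
  - book 4 (The Long Road): author_id=1 -> matches Wright
So 1 of 4 rows is dropped.

SQL:
SELECT a.title, b.name AS author
FROM books a
INNER JOIN authors b ON a.author_id = b.id

Result:
title           | author
----------------+-------
Northern Lights | King  
The Last Train  | Wright
The Long Road   | Wright


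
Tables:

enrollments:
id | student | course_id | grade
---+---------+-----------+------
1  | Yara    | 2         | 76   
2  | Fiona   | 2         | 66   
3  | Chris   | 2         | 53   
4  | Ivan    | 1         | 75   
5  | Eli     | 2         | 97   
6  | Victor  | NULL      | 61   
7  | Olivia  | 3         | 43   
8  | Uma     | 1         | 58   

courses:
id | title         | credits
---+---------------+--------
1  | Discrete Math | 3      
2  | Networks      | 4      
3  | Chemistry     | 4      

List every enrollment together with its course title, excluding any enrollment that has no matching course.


INNER JOIN keeps only enrollments rows whose course_id matches an id in courses. Walk through each enrollment:
  - enrollment 1 (Yara): course_id=2 -> matches Networks
  - enrollment 2 (Fiona): course_id=2 -> matches Networks
  - enrollment 3 (Chris): course_id=2 -> matches Networks
  - enrollment 4 (Ivan): course_id=1 -> matches Discrete Math
  - enrollment 5 (Eli): course_id=2 -> matches Networks
  - enrollment 6 (Victor): course_id=NULL, no match -> dropped
  - enrollment 7 (Olivia): course_id=3 -> matches Chemistry
  - enrollment 8 (Uma): course_id=1 -> matches Discrete Math
So 1 of 8 rows is dropped.

SQL:
SELECT a.student, b.title AS course
FROM enrollments a
INNER JOIN courses b ON a.course_id = b.id

Result:
student | course       
--------+--------------
Yara    | Networks     
Fiona   | Networks     
Chris   | Networks     
Ivan    | Discrete Math
Eli     | Networks     
Olivia  | Chemistry    
Uma     | Discrete Math


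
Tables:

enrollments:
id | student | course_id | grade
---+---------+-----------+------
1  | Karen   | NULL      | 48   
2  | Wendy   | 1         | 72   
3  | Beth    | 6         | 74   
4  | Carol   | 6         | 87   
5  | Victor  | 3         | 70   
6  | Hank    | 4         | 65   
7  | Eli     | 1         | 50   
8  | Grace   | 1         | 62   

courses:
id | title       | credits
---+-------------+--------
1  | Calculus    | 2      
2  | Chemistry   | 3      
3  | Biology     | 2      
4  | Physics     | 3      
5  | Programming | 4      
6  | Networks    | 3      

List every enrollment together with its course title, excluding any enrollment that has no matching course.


INNER JOIN keeps only enrollments rows whose course_id matches an id in courses. Walk through each enrollment:
  - enrollment 1 (Karen): course_id=NULL, no match -> dropped
  - enrollment 2 (Wendy): course_id=1 -> matches Calculus
  - enrollment 3 (Beth): course_id=6 -> matches Networks
  - enrollment 4 (Carol): course_id=6 -> matches Networks
  - enrollment 5 (Victor): course_id=3 -> matches Biology
  - enrollment 6 (Hank): course_id=4 -> matches Physics
  - enrollment 7 (Eli): course_id=1 -> matches Calculus
  - enrollment 8 (Grace): course_id=1 -> matches Calculus
So 1 of 8 rows is dropped.

SQL:
SELECT a.student, b.title AS course
FROM enrollments a
INNER JOIN courses b ON a.course_id = b.id

Result:
student | course  
--------+---------
Wendy   | Calculus
Beth    | Networks
Carol   | Networks
Victor  | Biology 
Hank    | Physics 
Eli     | Calculus
Grace   | Calculus


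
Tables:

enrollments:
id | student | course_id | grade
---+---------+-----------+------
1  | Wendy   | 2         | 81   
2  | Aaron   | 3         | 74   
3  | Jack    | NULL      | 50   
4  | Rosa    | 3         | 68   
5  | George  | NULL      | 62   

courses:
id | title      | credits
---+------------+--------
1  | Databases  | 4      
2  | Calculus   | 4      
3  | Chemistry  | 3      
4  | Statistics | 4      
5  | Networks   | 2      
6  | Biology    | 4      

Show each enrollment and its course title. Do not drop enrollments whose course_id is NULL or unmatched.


LEFT JOIN keeps every row from enrollments (the left table); where course_id has no match in courses, the course columns become NULL. Walk through each enrollment:
  - enrollment 1 (Wendy): course_id=2 -> matches Calculus
  - enrollment 2 (Aaron): course_id=3 -> matches Chemistry
  - enrollment 3 (Jack): course_id=NULL, no match -> kept with NULL
  - enrollment 4 (Rosa): course_id=3 -> matches Chemistry
  - enrollment 5 (George): course_id=NULL, no match -> kept with NULL
All 5 rows appear; 2 have NULL course.

SQL:
SELECT a.student, b.title AS course
FROM enrollments a
LEFT JOIN courses b ON a.course_id = b.id

Result:
student | course   
--------+----------
Wendy   | Calculus 
Aaron   | Chemistry
Jack    | NULL     
Rosa    | Chemistry
George  | NULL     


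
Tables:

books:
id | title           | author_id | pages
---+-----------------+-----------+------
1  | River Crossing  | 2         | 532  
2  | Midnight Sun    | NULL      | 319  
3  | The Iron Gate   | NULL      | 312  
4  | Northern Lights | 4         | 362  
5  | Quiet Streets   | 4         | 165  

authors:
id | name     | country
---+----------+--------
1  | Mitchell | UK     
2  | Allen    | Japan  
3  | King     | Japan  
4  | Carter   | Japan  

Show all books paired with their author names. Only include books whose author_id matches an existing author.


INNER JOIN keeps only books rows whose author_id matches an id in authors. Walk through each book:
  - book 1 (River Crossing): author_id=2 -> matches Allen
  - book 2 (Midnight Sun): author_id=NULL, no match -> dropped
  - book 3 (The Iron Gate): author_id=NULL, no match -> dropped
  - book 4 (Northern Lights): author_id=4 -> matches Carter
  - book 5 (Quiet Streets): author_id=4 -> matches Carter
So 2 of 5 rows are dropped.

SQL:
SELECT a.title, b.name AS author
FROM books a
INNER JOIN authors b ON a.author_id = b.id

Result:
title           | author
----------------+-------
River Crossing  | Allen 
Northern Lights | Carter
Quiet Streets   | Carter


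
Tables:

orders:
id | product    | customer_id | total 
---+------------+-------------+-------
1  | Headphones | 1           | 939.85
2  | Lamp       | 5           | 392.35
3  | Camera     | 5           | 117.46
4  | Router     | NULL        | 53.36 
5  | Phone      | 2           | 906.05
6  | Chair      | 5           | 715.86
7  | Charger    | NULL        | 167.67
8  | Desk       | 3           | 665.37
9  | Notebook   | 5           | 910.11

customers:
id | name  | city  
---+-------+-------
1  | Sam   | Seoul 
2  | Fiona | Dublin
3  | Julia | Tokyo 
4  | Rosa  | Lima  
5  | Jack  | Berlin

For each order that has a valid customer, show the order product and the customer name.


INNER JOIN keeps only orders rows whose customer_id matches an id in customers. Walk through each order:
  - order 1 (Headphones): customer_id=1 -> matches Sam
  - order 2 (Lamp): customer_id=5 -> matches Jack
  - order 3 (Camera): customer_id=5 -> matches Jack
  - order 4 (Router): customer_id=NULL, no match -> dropped
  - order 5 (Phone): customer_id=2 -> matches Fiona
  - order 6 (Chair): customer_id=5 -> matches Jack
  - order 7 (Charger): customer_id=NULL, no match -> dropped
  - order 8 (Desk): customer_id=3 -> matches Julia
  - order 9 (Notebook): customer_id=5 -> matches Jack
So 2 of 9 rows are dropped.

SQL:
SELECT a.product, b.name AS customer
FROM orders a
INNER JOIN customers b ON a.customer_id = b.id

Result:
product    | customer
-----------+---------
Headphones | Sam     
Lamp       | Jack    
Camera     | Jack    
Phone      | Fiona   
Chair      | Jack    
Desk       | Julia   
Notebook   | Jack    


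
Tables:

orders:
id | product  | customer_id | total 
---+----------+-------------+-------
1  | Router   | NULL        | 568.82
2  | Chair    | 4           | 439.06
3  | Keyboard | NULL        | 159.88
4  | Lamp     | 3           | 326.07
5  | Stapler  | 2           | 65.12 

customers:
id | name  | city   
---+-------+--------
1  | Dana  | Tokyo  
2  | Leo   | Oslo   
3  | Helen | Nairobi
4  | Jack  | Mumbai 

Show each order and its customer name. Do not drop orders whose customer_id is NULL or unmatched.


LEFT JOIN keeps every row from orders (the left table); where customer_id has no match in customers, the customer columns become NULL. Walk through each order:
  - order 1 (Router): customer_id=NULL, no match -> kept with NULL
  - order 2 (Chair): customer_id=4 -> matches Jack
  - order 3 (Keyboard): customer_id=NULL, no match -> kept with NULL
  - order 4 (Lamp): customer_id=3 -> matches Helen
  - order 5 (Stapler): customer_id=2 -> matches Leo
All 5 rows appear; 2 have NULL customer.

SQL:
SELECT a.product, b.name AS customer
FROM orders a
LEFT JOIN customers b ON a.customer_id = b.id

Result:
product  | customer
---------+---------
Router   | NULL    
Chair    | Jack    
Keyboard | NULL    
Lamp     | Helen   
Stapler  | Leo     


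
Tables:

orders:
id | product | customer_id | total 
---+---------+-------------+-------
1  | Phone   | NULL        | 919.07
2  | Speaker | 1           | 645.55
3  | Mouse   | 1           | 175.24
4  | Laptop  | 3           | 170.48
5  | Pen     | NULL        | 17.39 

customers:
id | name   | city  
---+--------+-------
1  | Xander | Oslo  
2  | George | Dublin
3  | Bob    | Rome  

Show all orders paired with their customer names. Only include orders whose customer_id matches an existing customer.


INNER JOIN keeps only orders rows whose customer_id matches an id in customers. Walk through each order:
  - order 1 (Phone): customer_id=NULL, no match -> dropped
  - order 2 (Speaker): customer_id=1 -> matches Xander
  - order 3 (Mouse): customer_id=1 -> matches Xander
  - order 4 (Laptop): customer_id=3 -> matches Bob
  - order 5 (Pen): customer_id=NULL, no match -> dropped
So 2 of 5 rows are dropped.

SQL:
SELECT a.product, b.name AS customer
FROM orders a
INNER JOIN customers b ON a.customer_id = b.id

Result:
product | customer
--------+---------
Speaker | Xander  
Mouse   | Xander  
Laptop  | Bob     


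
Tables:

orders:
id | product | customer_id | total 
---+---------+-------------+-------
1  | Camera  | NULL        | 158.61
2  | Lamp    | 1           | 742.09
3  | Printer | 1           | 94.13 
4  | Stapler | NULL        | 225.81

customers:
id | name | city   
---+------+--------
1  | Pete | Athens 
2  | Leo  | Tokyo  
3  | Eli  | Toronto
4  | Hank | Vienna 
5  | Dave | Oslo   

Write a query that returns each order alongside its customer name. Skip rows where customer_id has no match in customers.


INNER JOIN keeps only orders rows whose customer_id matches an id in customers. Walk through each order:
  - order 1 (Camera): customer_id=NULL, no match -> dropped
  - order 2 (Lamp): customer_id=1 -> matches Pete
  - order 3 (Printer): customer_id=1 -> matches Pete
  - order 4 (Stapler): customer_id=NULL, no match -> dropped
So 2 of 4 rows are dropped.

SQL:
SELECT a.product, b.name AS customer
FROM orders a
INNER JOIN customers b ON a.customer_id = b.id

Result:
product | customer
--------+---------
Lamp    | Pete    
Printer | Pete    


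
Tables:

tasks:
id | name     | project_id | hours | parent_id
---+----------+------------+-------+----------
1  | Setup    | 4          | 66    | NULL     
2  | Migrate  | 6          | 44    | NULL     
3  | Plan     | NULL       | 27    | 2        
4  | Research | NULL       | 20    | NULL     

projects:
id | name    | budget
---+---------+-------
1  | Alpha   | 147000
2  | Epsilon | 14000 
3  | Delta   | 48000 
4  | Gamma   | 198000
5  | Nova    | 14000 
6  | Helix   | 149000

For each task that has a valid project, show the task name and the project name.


INNER JOIN keeps only tasks rows whose project_id matches an id in projects. Walk through each task:
  - task 1 (Setup): project_id=4 -> matches Gamma
  - task 2 (Migrate): project_id=6 -> matches Helix
  - task 3 (Plan): project_id=NULL, no match -> dropped
  - task 4 (Research): project_id=NULL, no match -> dropped
So 2 of 4 rows are dropped.

SQL:
SELECT a.name, b.name AS project
FROM tasks a
INNER JOIN projects b ON a.project_id = b.id

Result:
name    | project
--------+--------
Setup   | Gamma  
Migrate | Helix  


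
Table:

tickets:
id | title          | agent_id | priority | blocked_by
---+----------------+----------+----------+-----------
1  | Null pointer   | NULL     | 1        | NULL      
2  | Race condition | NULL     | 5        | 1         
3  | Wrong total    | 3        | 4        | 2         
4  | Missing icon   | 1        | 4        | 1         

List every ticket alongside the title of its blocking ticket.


This is a self-join: tickets is joined to a second copy of itself, matching each row's blocked_by to another row's id. Use LEFT JOIN so rows with blocked_by=NULL are kept.
  - ticket 1 (Null pointer): blocked_by=NULL -> NULL
  - ticket 2 (Race condition): blocked_by=1 -> Null pointer
  - ticket 3 (Wrong total): blocked_by=2 -> Race condition
  - ticket 4 (Missing icon): blocked_by=1 -> Null pointer

SQL:
SELECT a.title AS item, b.title AS blocked_by
FROM tickets a
LEFT JOIN tickets b ON a.blocked_by = b.id

Result:
item           | blocked_by    
---------------+---------------
Null pointer   | NULL          
Race condition | Null pointer  
Wrong total    | Race condition
Missing icon   | Null pointer  


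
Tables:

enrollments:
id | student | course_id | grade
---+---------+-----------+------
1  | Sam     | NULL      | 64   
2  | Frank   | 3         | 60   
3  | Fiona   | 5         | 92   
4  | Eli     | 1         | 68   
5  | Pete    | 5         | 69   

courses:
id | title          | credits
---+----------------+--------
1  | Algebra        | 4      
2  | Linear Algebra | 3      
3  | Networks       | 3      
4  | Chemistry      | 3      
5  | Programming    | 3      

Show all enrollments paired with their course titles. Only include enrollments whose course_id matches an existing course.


INNER JOIN keeps only enrollments rows whose course_id matches an id in courses. Walk through each enrollment:
  - enrollment 1 (Sam): course_id=NULL, no match -> dropped
  - enrollment 2 (Frank): course_id=3 -> matches Networks
  - enrollment 3 (Fiona): course_id=5 -> matches Programming
  - enrollment 4 (Eli): course_id=1 -> matches Algebra
  - enrollment 5 (Pete): course_id=5 -> matches Programming
So 1 of 5 rows is dropped.

SQL:
SELECT a.student, b.title AS course
FROM enrollments a
INNER JOIN courses b ON a.course_id = b.id

Result:
student | course     
--------+------------
Frank   | Networks   
Fiona   | Programming
Eli     | Algebra    
Pete    | Programming


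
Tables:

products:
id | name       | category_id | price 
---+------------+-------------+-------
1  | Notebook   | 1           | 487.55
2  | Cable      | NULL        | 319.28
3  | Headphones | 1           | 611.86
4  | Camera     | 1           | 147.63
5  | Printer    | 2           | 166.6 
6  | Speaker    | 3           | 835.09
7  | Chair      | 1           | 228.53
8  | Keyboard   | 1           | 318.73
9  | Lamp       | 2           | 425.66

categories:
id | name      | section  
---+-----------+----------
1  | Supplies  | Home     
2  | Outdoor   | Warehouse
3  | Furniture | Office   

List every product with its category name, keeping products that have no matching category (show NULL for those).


LEFT JOIN keeps every row from products (the left table); where category_id has no match in categories, the category columns become NULL. Walk through each product:
  - product 1 (Notebook): category_id=1 -> matches Supplies
  - product 2 (Cable): category_id=NULL, no match -> kept with NULL
  - product 3 (Headphones): category_id=1 -> matches Supplies
  - product 4 (Camera): category_id=1 -> matches Supplies
  - product 5 (Printer): category_id=2 -> matches Outdoor
  - product 6 (Speaker): category_id=3 -> matches Furniture
  - product 7 (Chair): category_id=1 -> matches Supplies
  - product 8 (Keyboard): category_id=1 -> matches Supplies
  - product 9 (Lamp): category_id=2 -> matches Outdoor
All 9 rows appear; 1 has NULL category.

SQL:
SELECT a.name, b.name AS category
FROM products a
LEFT JOIN categories b ON a.category_id = b.id

Result:
name       | category 
-----------+----------
Notebook   | Supplies 
Cable      | NULL     
Headphones | Supplies 
Camera     | Supplies 
Printer    | Outdoor  
Speaker    | Furniture
Chair      | Supplies 
Keyboard   | Supplies 
Lamp       | Outdoor  


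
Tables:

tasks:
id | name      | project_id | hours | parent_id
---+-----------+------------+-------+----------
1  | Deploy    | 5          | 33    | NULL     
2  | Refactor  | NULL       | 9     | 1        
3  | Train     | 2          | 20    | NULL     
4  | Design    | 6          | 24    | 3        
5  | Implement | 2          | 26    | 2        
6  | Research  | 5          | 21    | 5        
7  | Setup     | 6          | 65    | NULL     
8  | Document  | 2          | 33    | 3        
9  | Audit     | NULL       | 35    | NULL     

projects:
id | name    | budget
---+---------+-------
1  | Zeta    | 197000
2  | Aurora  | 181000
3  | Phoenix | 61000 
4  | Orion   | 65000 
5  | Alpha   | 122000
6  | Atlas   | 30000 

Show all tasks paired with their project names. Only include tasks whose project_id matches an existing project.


INNER JOIN keeps only tasks rows whose project_id matches an id in projects. Walk through each task:
  - task 1 (Deploy): project_id=5 -> matches Alpha
  - task 2 (Refactor): project_id=NULL, no match -> dropped
  - task 3 (Train): project_id=2 -> matches Aurora
  - task 4 (Design): project_id=6 -> matches Atlas
  - task 5 (Implement): project_id=2 -> matches Aurora
  - task 6 (Research): project_id=5 -> matches Alpha
  - task 7 (Setup): project_id=6 -> matches Atlas
  - task 8 (Document): project_id=2 -> matches Aurora
  - task 9 (Audit): project_id=NULL, no match -> dropped
So 2 of 9 rows are dropped.

SQL:
SELECT a.name, b.name AS project
FROM tasks a
INNER JOIN projects b ON a.project_id = b.id

Result:
name      | project
----------+--------
Deploy    | Alpha  
Train     | Aurora 
Design    | Atlas  
Implement | Aurora 
Research  | Alpha  
Setup     | Atlas  
Document  | Aurora 


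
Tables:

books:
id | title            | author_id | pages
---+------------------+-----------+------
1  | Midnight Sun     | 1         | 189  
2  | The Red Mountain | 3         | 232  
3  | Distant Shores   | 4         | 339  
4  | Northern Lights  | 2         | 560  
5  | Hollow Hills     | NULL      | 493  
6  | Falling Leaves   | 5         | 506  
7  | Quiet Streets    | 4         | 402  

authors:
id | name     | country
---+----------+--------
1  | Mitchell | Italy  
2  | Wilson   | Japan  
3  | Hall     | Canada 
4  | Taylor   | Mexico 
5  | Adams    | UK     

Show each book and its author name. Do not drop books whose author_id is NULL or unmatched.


LEFT JOIN keeps every row from books (the left table); where author_id has no match in authors, the author columns become NULL. Walk through each book:
  - book 1 (Midnight Sun): author_id=1 -> matches Mitchell
  - book 2 (The Red Mountain): author_id=3 -> matches Hall
  - book 3 (Distant Shores): author_id=4 -> matches Taylor
  - book 4 (Northern Lights): author_id=2 -> matches Wilson
  - book 5 (Hollow Hills): author_id=NULL, no match -> kept with NULL
  - book 6 (Falling Leaves): author_id=5 -> matches Adams
  - book 7 (Quiet Streets): author_id=4 -> matches Taylor
All 7 rows appear; 1 has NULL author.

SQL:
SELECT a.title, b.name AS author
FROM books a
LEFT JOIN authors b ON a.author_id = b.id

Result:
title            | author  
-----------------+---------
Midnight Sun     | Mitchell
The Red Mountain | Hall    
Distant Shores   | Taylor  
Northern Lights  | Wilson  
Hollow Hills     | NULL    
Falling Leaves   | Adams   
Quiet Streets    | Taylor  


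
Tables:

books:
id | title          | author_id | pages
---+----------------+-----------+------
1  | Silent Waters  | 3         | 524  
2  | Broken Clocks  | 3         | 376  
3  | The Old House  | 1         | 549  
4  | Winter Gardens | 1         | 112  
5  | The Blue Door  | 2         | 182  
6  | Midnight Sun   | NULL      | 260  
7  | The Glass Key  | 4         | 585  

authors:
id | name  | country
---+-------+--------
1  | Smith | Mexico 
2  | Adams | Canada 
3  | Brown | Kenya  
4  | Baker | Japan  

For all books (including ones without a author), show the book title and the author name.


LEFT JOIN keeps every row from books (the left table); where author_id has no match in authors, the author columns become NULL. Walk through each book:
  - book 1 (Silent Waters): author_id=3 -> matches Brown
  - book 2 (Broken Clocks): author_id=3 -> matches Brown
  - book 3 (The Old House): author_id=1 -> matches Smith
  - book 4 (Winter Gardens): author_id=1 -> matches Smith
  - book 5 (The Blue Door): author_id=2 -> matches Adams
  - book 6 (Midnight Sun): author_id=NULL, no match -> kept with NULL
  - book 7 (The Glass Key): author_id=4 -> matches Baker
All 7 rows appear; 1 has NULL author.

SQL:
SELECT a.title, b.name AS author
FROM books a
LEFT JOIN authors b ON a.author_id = b.id

Result:
title          | author
---------------+-------
Silent Waters  | Brown 
Broken Clocks  | Brown 
The Old House  | Smith 
Winter Gardens | Smith 
The Blue Door  | Adams 
Midnight Sun   | NULL  
The Glass Key  | Baker 


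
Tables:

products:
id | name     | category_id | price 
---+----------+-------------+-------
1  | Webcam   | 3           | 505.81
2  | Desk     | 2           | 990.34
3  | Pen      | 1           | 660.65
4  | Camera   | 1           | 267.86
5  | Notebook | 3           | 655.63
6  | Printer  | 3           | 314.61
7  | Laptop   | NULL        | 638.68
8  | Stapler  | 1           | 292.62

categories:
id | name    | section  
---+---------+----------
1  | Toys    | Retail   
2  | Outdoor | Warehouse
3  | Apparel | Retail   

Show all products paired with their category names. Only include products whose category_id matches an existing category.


INNER JOIN keeps only products rows whose category_id matches an id in categories. Walk through each product:
  - product 1 (Webcam): category_id=3 -> matches Apparel
  - product 2 (Desk): category_id=2 -> matches Outdoor
  - product 3 (Pen): category_id=1 -> matches Toys
  - product 4 (Camera): category_id=1 -> matches Toys
  - product 5 (Notebook): category_id=3 -> matches Apparel
  - product 6 (Printer): category_id=3 -> matches Apparel
  - product 7 (Laptop): category_id=NULL, no match -> dropped
  - product 8 (Stapler): category_id=1 -> matches Toys
So 1 of 8 rows is dropped.

SQL:
SELECT a.name, b.name AS category
FROM products a
INNER JOIN categories b ON a.category_id = b.id

Result:
name     | category
---------+---------
Webcam   | Apparel 
Desk     | Outdoor 
Pen      | Toys    
Camera   | Toys    
Notebook | Apparel 
Printer  | Apparel 
Stapler  | Toys    


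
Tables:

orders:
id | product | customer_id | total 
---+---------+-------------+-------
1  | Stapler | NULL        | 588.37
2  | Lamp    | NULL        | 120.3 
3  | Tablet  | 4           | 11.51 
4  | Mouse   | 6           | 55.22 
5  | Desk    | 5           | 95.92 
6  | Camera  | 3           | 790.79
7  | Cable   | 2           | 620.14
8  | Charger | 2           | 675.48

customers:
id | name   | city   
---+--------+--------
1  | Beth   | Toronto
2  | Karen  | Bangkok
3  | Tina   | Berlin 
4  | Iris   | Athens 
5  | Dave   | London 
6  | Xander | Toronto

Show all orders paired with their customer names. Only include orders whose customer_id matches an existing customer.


INNER JOIN keeps only orders rows whose customer_id matches an id in customers. Walk through each order:
  - order 1 (Stapler): customer_id=NULL, no match -> dropped
  - order 2 (Lamp): customer_id=NULL, no match -> dropped
  - order 3 (Tablet): customer_id=4 -> matches Iris
  - order 4 (Mouse): customer_id=6 -> matches Xander
  - order 5 (Desk): customer_id=5 -> matches Dave
  - order 6 (Camera): customer_id=3 -> matches Tina
  - order 7 (Cable): customer_id=2 -> matches Karen
  - order 8 (Charger): customer_id=2 -> matches Karen
So 2 of 8 rows are dropped.

SQL:
SELECT a.product, b.name AS customer
FROM orders a
INNER JOIN customers b ON a.customer_id = b.id

Result:
product | customer
--------+---------
Tablet  | Iris    
Mouse   | Xander  
Desk    | Dave    
Camera  | Tina    
Cable   | Karen   
Charger | Karen   
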